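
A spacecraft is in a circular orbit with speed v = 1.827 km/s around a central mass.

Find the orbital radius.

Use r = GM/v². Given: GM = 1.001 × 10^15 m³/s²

Convert to SI: v = 1.827 km/s = 1827 m/s.
For a circular orbit, v² = GM / r, so r = GM / v².
r = 1.001e+15 / (1827)² m ≈ 2.999e+08 m = 299.9 Mm.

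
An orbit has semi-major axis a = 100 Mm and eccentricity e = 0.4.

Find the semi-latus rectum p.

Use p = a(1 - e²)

Convert to SI: a = 100 Mm = 1e+08 m.
p = a (1 − e²).
p = 1e+08 · (1 − (0.4)²) = 1e+08 · 0.84 ≈ 8.4e+07 m = 84 Mm.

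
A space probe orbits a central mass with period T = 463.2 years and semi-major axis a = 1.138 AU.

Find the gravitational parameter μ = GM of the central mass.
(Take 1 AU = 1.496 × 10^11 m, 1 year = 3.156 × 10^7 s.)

Convert to SI: T = 463.2 years = 1.46186e+10 s; a = 1.138 AU = 1.70245e+11 m.
GM = 4π² · a³ / T².
GM = 4π² · (1.70245e+11)³ / (1.46186e+10)² m³/s² ≈ 9.115e+14 m³/s² = 9.115 × 10^14 m³/s².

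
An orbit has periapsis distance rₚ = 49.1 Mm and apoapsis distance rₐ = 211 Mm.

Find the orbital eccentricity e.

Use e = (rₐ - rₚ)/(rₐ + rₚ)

Convert to SI: rₚ = 49.1 Mm = 4.91e+07 m; rₐ = 211 Mm = 2.11e+08 m.
e = (rₐ − rₚ) / (rₐ + rₚ).
e = (2.11e+08 − 4.91e+07) / (2.11e+08 + 4.91e+07) = 1.619e+08 / 2.601e+08 ≈ 0.6225.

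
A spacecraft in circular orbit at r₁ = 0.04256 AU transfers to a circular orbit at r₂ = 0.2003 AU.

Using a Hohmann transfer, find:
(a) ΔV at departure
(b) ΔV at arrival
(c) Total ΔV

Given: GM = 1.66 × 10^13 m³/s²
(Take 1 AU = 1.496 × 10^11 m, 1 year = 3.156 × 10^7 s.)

Convert to SI: r₁ = 0.04256 AU = 6.36698e+09 m; r₂ = 0.2003 AU = 2.99649e+10 m.
Transfer semi-major axis: a_t = (r₁ + r₂)/2 = (6.36698e+09 + 2.99649e+10)/2 = 1.81659e+10 m.
Circular speeds: v₁ = √(GM/r₁) = 51.0608 m/s, v₂ = √(GM/r₂) = 23.5368 m/s.
Transfer speeds (vis-viva v² = GM(2/r − 1/a_t)): v₁ᵗ = 65.579 m/s, v₂ᵗ = 13.9343 m/s.
(a) ΔV₁ = |v₁ᵗ − v₁| ≈ 14.52 m/s = 0.003063 AU/year.
(b) ΔV₂ = |v₂ − v₂ᵗ| ≈ 9.603 m/s = 0.002026 AU/year.
(c) ΔV_total = ΔV₁ + ΔV₂ ≈ 24.12 m/s = 0.005089 AU/year.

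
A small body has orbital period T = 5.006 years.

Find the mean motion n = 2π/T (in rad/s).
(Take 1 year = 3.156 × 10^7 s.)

Convert to SI: T = 5.006 years = 1.57989e+08 s.
n = 2π / T.
n = 2π / 1.57989e+08 s ≈ 3.977e-08 rad/s.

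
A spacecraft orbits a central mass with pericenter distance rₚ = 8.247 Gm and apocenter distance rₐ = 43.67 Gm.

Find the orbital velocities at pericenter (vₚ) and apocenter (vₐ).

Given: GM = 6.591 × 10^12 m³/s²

Convert to SI: rₚ = 8.247 Gm = 8.247e+09 m; rₐ = 43.67 Gm = 4.367e+10 m.
Use the vis-viva equation v² = GM(2/r − 1/a) with a = (rₚ + rₐ)/2 = (8.247e+09 + 4.367e+10)/2 = 2.59585e+10 m.
vₚ = √(GM · (2/rₚ − 1/a)) = √(6.591e+12 · (2/8.247e+09 − 1/2.59585e+10)) m/s ≈ 36.67 m/s = 36.67 m/s.
vₐ = √(GM · (2/rₐ − 1/a)) = √(6.591e+12 · (2/4.367e+10 − 1/2.59585e+10)) m/s ≈ 6.925 m/s = 6.925 m/s.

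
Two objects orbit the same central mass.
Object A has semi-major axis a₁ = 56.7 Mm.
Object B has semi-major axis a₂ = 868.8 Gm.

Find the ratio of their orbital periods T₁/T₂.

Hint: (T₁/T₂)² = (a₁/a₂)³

Convert to SI: a₁ = 56.7 Mm = 5.67e+07 m; a₂ = 868.8 Gm = 8.688e+11 m.
From Kepler's third law, (T₁/T₂)² = (a₁/a₂)³, so T₁/T₂ = (a₁/a₂)^(3/2).
a₁/a₂ = 5.67e+07 / 8.688e+11 = 6.52624e-05.
T₁/T₂ = (6.52624e-05)^(3/2) ≈ 5.272e-07.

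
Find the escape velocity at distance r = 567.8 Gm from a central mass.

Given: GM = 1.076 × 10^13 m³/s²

Convert to SI: r = 567.8 Gm = 5.678e+11 m.
Escape velocity comes from setting total energy to zero: ½v² − GM/r = 0 ⇒ v_esc = √(2GM / r).
v_esc = √(2 · 1.076e+13 / 5.678e+11) m/s ≈ 6.156 m/s = 6.156 m/s.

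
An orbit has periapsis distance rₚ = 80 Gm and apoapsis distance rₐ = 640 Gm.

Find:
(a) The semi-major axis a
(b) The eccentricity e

Convert to SI: rₚ = 80 Gm = 8e+10 m; rₐ = 640 Gm = 6.4e+11 m.
(a) a = (rₚ + rₐ) / 2 = (8e+10 + 6.4e+11) / 2 ≈ 3.6e+11 m = 360 Gm.
(b) e = (rₐ − rₚ) / (rₐ + rₚ) = (6.4e+11 − 8e+10) / (6.4e+11 + 8e+10) ≈ 0.7778.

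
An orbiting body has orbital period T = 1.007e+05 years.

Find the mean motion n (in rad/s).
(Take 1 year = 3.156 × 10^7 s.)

Convert to SI: T = 1.007e+05 years = 3.17809e+12 s.
n = 2π / T.
n = 2π / 3.17809e+12 s ≈ 1.977e-12 rad/s.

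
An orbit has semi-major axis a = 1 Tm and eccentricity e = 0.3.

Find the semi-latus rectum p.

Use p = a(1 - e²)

Convert to SI: a = 1 Tm = 1e+12 m.
p = a (1 − e²).
p = 1e+12 · (1 − (0.3)²) = 1e+12 · 0.91 ≈ 9.1e+11 m = 910 Gm.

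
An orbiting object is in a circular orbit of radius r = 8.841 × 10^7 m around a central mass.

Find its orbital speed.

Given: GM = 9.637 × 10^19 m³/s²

For a circular orbit, gravity supplies the centripetal force, so v = √(GM / r).
v = √(9.637e+19 / 8.841e+07) m/s ≈ 1.044e+06 m/s = 1044 km/s.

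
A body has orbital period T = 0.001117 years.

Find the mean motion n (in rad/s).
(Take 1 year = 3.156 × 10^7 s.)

Convert to SI: T = 0.001117 years = 35252.5 s.
n = 2π / T.
n = 2π / 35252.5 s ≈ 0.0001782 rad/s.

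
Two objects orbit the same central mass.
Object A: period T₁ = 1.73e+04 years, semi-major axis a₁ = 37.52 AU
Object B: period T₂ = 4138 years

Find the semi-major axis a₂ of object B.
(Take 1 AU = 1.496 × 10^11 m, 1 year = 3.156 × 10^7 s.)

Convert to SI: T₁ = 1.73e+04 years = 5.45988e+11 s; a₁ = 37.52 AU = 5.61299e+12 m; T₂ = 4138 years = 1.30595e+11 s.
Kepler's third law: (T₁/T₂)² = (a₁/a₂)³ ⇒ a₂ = a₁ · (T₂/T₁)^(2/3).
T₂/T₁ = 1.30595e+11 / 5.45988e+11 = 0.239191.
a₂ = 5.61299e+12 · (0.239191)^(2/3) m ≈ 2.163e+12 m = 14.46 AU.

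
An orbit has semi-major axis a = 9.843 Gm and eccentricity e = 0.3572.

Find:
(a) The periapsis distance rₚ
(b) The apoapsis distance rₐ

Convert to SI: a = 9.843 Gm = 9.843e+09 m.
(a) rₚ = a(1 − e) = 9.843e+09 · (1 − 0.3572) = 9.843e+09 · 0.6428 ≈ 6.327e+09 m = 6.327 Gm.
(b) rₐ = a(1 + e) = 9.843e+09 · (1 + 0.3572) = 9.843e+09 · 1.3572 ≈ 1.336e+10 m = 13.36 Gm.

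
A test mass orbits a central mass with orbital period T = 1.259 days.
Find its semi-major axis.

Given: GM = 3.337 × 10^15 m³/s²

Convert to SI: T = 1.259 days = 108778 s.
Invert Kepler's third law: a = (GM · T² / (4π²))^(1/3).
Substituting T = 108778 s and GM = 3.337e+15 m³/s²:
a = (3.337e+15 · (108778)² / (4π²))^(1/3) m
a ≈ 1e+08 m = 100 Mm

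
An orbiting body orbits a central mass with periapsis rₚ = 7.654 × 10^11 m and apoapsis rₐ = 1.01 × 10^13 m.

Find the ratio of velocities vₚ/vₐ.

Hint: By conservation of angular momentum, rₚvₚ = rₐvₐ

Conservation of angular momentum gives rₚvₚ = rₐvₐ, so vₚ/vₐ = rₐ/rₚ.
vₚ/vₐ = 1.01e+13 / 7.654e+11 ≈ 13.2.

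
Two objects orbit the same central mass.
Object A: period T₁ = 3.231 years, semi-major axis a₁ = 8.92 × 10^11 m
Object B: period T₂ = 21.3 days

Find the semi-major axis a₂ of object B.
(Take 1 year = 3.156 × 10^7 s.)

Convert to SI: T₁ = 3.231 years = 1.0197e+08 s; T₂ = 21.3 days = 1.84032e+06 s.
Kepler's third law: (T₁/T₂)² = (a₁/a₂)³ ⇒ a₂ = a₁ · (T₂/T₁)^(2/3).
T₂/T₁ = 1.84032e+06 / 1.0197e+08 = 0.0180476.
a₂ = 8.92e+11 · (0.0180476)^(2/3) m ≈ 6.137e+10 m = 6.137 × 10^10 m.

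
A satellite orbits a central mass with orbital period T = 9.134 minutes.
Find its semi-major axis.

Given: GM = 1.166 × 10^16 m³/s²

Convert to SI: T = 9.134 minutes = 548.04 s.
Invert Kepler's third law: a = (GM · T² / (4π²))^(1/3).
Substituting T = 548.04 s and GM = 1.166e+16 m³/s²:
a = (1.166e+16 · (548.04)² / (4π²))^(1/3) m
a ≈ 4.46e+06 m = 4.46 × 10^6 m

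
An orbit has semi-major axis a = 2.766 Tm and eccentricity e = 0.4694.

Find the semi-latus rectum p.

Convert to SI: a = 2.766 Tm = 2.766e+12 m.
p = a (1 − e²).
p = 2.766e+12 · (1 − (0.4694)²) = 2.766e+12 · 0.779664 ≈ 2.157e+12 m = 2.157 Tm.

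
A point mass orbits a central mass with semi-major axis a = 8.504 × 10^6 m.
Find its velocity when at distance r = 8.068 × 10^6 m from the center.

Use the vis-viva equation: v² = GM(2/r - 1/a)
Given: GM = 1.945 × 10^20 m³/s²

Vis-viva: v = √(GM · (2/r − 1/a)).
2/r − 1/a = 2/8.068e+06 − 1/8.504e+06 = 1.30301e-07 m⁻¹.
v = √(1.945e+20 · 1.30301e-07) m/s ≈ 5.034e+06 m/s = 5034 km/s.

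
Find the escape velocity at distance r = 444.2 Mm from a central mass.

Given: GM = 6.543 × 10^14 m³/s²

Convert to SI: r = 444.2 Mm = 4.442e+08 m.
Escape velocity comes from setting total energy to zero: ½v² − GM/r = 0 ⇒ v_esc = √(2GM / r).
v_esc = √(2 · 6.543e+14 / 4.442e+08) m/s ≈ 1716 m/s = 1.716 km/s.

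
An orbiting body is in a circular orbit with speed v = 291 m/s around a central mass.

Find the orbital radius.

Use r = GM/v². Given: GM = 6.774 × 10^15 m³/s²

For a circular orbit, v² = GM / r, so r = GM / v².
r = 6.774e+15 / (291)² m ≈ 7.999e+10 m = 79.99 Gm.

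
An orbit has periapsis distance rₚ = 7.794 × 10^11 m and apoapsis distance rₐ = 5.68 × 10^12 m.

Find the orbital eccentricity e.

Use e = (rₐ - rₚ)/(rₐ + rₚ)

e = (rₐ − rₚ) / (rₐ + rₚ).
e = (5.68e+12 − 7.794e+11) / (5.68e+12 + 7.794e+11) = 4.9006e+12 / 6.4594e+12 ≈ 0.7587.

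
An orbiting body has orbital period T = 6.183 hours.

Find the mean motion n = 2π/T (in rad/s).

Convert to SI: T = 6.183 hours = 22258.8 s.
n = 2π / T.
n = 2π / 22258.8 s ≈ 0.0002823 rad/s.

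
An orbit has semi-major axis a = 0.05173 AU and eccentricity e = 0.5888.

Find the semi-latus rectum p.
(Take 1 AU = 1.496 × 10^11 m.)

Convert to SI: a = 0.05173 AU = 7.73881e+09 m.
p = a (1 − e²).
p = 7.73881e+09 · (1 − (0.5888)²) = 7.73881e+09 · 0.653315 ≈ 5.056e+09 m = 0.0338 AU.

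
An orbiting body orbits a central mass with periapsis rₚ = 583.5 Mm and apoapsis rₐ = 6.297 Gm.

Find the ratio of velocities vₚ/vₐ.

Convert to SI: rₚ = 583.5 Mm = 5.835e+08 m; rₐ = 6.297 Gm = 6.297e+09 m.
Conservation of angular momentum gives rₚvₚ = rₐvₐ, so vₚ/vₐ = rₐ/rₚ.
vₚ/vₐ = 6.297e+09 / 5.835e+08 ≈ 10.79.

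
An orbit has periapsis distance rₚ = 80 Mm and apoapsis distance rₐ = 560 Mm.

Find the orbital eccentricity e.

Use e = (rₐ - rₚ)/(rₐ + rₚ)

Convert to SI: rₚ = 80 Mm = 8e+07 m; rₐ = 560 Mm = 5.6e+08 m.
e = (rₐ − rₚ) / (rₐ + rₚ).
e = (5.6e+08 − 8e+07) / (5.6e+08 + 8e+07) = 4.8e+08 / 6.4e+08 ≈ 0.75.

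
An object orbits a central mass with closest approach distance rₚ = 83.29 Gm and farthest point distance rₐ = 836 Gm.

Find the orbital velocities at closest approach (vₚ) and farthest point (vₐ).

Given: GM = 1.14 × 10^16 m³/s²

Convert to SI: rₚ = 83.29 Gm = 8.329e+10 m; rₐ = 836 Gm = 8.36e+11 m.
Use the vis-viva equation v² = GM(2/r − 1/a) with a = (rₚ + rₐ)/2 = (8.329e+10 + 8.36e+11)/2 = 4.59645e+11 m.
vₚ = √(GM · (2/rₚ − 1/a)) = √(1.14e+16 · (2/8.329e+10 − 1/4.59645e+11)) m/s ≈ 498.9 m/s = 498.9 m/s.
vₐ = √(GM · (2/rₐ − 1/a)) = √(1.14e+16 · (2/8.36e+11 − 1/4.59645e+11)) m/s ≈ 49.71 m/s = 49.71 m/s.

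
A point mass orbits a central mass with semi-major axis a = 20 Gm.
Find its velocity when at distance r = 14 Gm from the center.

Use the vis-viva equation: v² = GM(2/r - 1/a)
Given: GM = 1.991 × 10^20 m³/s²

Convert to SI: a = 20 Gm = 2e+10 m; r = 14 Gm = 1.4e+10 m.
Vis-viva: v = √(GM · (2/r − 1/a)).
2/r − 1/a = 2/1.4e+10 − 1/2e+10 = 9.28571e-11 m⁻¹.
v = √(1.991e+20 · 9.28571e-11) m/s ≈ 1.36e+05 m/s = 136 km/s.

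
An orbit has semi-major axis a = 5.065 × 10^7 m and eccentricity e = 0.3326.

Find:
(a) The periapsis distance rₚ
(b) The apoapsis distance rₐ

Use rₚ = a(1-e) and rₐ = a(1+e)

(a) rₚ = a(1 − e) = 5.065e+07 · (1 − 0.3326) = 5.065e+07 · 0.6674 ≈ 3.38e+07 m = 3.38 × 10^7 m.
(b) rₐ = a(1 + e) = 5.065e+07 · (1 + 0.3326) = 5.065e+07 · 1.3326 ≈ 6.75e+07 m = 6.75 × 10^7 m.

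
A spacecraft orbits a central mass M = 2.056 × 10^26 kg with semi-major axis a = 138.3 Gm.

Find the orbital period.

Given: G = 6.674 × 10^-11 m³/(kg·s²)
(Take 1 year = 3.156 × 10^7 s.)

Convert to SI: a = 138.3 Gm = 1.383e+11 m.
GM = G · M = 6.674e-11 · 2.056e+26 = 1.37217e+16 m³/s².
Kepler's third law: T = 2π √(a³ / GM).
Substituting a = 1.383e+11 m and GM = 1.37217e+16 m³/s²:
T = 2π √((1.383e+11)³ / 1.37217e+16) s
T ≈ 2.759e+09 s = 87.41 years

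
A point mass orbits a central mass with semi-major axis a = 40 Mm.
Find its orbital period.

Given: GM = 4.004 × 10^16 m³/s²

Convert to SI: a = 40 Mm = 4e+07 m.
Kepler's third law: T = 2π √(a³ / GM).
Substituting a = 4e+07 m and GM = 4.004e+16 m³/s²:
T = 2π √((4e+07)³ / 4.004e+16) s
T ≈ 7944 s = 2.207 hours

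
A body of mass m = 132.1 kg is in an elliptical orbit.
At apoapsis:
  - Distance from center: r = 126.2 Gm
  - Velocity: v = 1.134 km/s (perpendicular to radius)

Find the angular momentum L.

Convert to SI: r = 126.2 Gm = 1.262e+11 m; v = 1.134 km/s = 1134 m/s.
Since v is perpendicular to r, L = m · v · r.
L = 132.1 · 1134 · 1.262e+11 kg·m²/s ≈ 1.89e+16 kg·m²/s.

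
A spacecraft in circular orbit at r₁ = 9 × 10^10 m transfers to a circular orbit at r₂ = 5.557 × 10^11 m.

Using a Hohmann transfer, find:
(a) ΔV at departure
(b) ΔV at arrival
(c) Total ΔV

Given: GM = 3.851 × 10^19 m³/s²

Transfer semi-major axis: a_t = (r₁ + r₂)/2 = (9e+10 + 5.557e+11)/2 = 3.2285e+11 m.
Circular speeds: v₁ = √(GM/r₁) = 20685.5 m/s, v₂ = √(GM/r₂) = 8324.66 m/s.
Transfer speeds (vis-viva v² = GM(2/r − 1/a_t)): v₁ᵗ = 27138.5 m/s, v₂ᵗ = 4395.29 m/s.
(a) ΔV₁ = |v₁ᵗ − v₁| ≈ 6453 m/s = 6.453 km/s.
(b) ΔV₂ = |v₂ − v₂ᵗ| ≈ 3929 m/s = 3.929 km/s.
(c) ΔV_total = ΔV₁ + ΔV₂ ≈ 1.038e+04 m/s = 10.38 km/s.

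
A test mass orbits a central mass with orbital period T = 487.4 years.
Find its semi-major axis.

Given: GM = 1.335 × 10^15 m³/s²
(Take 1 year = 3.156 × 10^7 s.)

Convert to SI: T = 487.4 years = 1.53823e+10 s.
Invert Kepler's third law: a = (GM · T² / (4π²))^(1/3).
Substituting T = 1.53823e+10 s and GM = 1.335e+15 m³/s²:
a = (1.335e+15 · (1.53823e+10)² / (4π²))^(1/3) m
a ≈ 2e+11 m = 200 Gm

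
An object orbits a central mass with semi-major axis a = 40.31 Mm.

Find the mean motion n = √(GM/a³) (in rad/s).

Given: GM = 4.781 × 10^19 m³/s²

Convert to SI: a = 40.31 Mm = 4.031e+07 m.
n = √(GM / a³).
n = √(4.781e+19 / (4.031e+07)³) rad/s ≈ 0.02702 rad/s.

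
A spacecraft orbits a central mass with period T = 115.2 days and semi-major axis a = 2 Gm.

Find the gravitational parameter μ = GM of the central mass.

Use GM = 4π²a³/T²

Convert to SI: T = 115.2 days = 9.95328e+06 s; a = 2 Gm = 2e+09 m.
GM = 4π² · a³ / T².
GM = 4π² · (2e+09)³ / (9.95328e+06)² m³/s² ≈ 3.188e+15 m³/s² = 3.188 × 10^15 m³/s².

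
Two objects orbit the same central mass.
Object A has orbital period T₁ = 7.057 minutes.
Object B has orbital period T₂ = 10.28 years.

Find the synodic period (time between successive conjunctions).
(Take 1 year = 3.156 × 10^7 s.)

Convert to SI: T₁ = 7.057 minutes = 423.42 s; T₂ = 10.28 years = 3.24437e+08 s.
T_syn = |T₁ · T₂ / (T₁ − T₂)|.
T_syn = |423.42 · 3.24437e+08 / (423.42 − 3.24437e+08)| s ≈ 423.4 s = 7.057 minutes.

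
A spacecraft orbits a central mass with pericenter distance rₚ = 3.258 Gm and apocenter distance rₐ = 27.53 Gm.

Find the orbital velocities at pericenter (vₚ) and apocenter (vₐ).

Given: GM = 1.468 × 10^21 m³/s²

Convert to SI: rₚ = 3.258 Gm = 3.258e+09 m; rₐ = 27.53 Gm = 2.753e+10 m.
Use the vis-viva equation v² = GM(2/r − 1/a) with a = (rₚ + rₐ)/2 = (3.258e+09 + 2.753e+10)/2 = 1.5394e+10 m.
vₚ = √(GM · (2/rₚ − 1/a)) = √(1.468e+21 · (2/3.258e+09 − 1/1.5394e+10)) m/s ≈ 8.977e+05 m/s = 897.7 km/s.
vₐ = √(GM · (2/rₐ − 1/a)) = √(1.468e+21 · (2/2.753e+10 − 1/1.5394e+10)) m/s ≈ 1.062e+05 m/s = 106.2 km/s.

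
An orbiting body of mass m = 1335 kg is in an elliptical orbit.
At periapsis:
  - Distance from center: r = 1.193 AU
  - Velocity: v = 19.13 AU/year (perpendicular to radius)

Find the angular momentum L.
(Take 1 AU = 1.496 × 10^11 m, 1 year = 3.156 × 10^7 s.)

Convert to SI: r = 1.193 AU = 1.78473e+11 m; v = 19.13 AU/year = 90679.6 m/s.
Since v is perpendicular to r, L = m · v · r.
L = 1335 · 90679.6 · 1.78473e+11 kg·m²/s ≈ 2.161e+19 kg·m²/s.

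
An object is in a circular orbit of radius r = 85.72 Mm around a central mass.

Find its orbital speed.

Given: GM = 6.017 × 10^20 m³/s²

Convert to SI: r = 85.72 Mm = 8.572e+07 m.
For a circular orbit, gravity supplies the centripetal force, so v = √(GM / r).
v = √(6.017e+20 / 8.572e+07) m/s ≈ 2.649e+06 m/s = 2649 km/s.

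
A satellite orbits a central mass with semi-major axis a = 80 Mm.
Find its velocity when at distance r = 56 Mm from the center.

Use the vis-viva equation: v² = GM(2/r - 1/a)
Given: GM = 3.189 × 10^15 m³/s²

Convert to SI: a = 80 Mm = 8e+07 m; r = 56 Mm = 5.6e+07 m.
Vis-viva: v = √(GM · (2/r − 1/a)).
2/r − 1/a = 2/5.6e+07 − 1/8e+07 = 2.32143e-08 m⁻¹.
v = √(3.189e+15 · 2.32143e-08) m/s ≈ 8604 m/s = 8.604 km/s.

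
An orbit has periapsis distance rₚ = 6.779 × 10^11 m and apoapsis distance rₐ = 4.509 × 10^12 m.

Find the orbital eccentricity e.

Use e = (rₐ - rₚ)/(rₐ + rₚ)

e = (rₐ − rₚ) / (rₐ + rₚ).
e = (4.509e+12 − 6.779e+11) / (4.509e+12 + 6.779e+11) = 3.8311e+12 / 5.1869e+12 ≈ 0.7386.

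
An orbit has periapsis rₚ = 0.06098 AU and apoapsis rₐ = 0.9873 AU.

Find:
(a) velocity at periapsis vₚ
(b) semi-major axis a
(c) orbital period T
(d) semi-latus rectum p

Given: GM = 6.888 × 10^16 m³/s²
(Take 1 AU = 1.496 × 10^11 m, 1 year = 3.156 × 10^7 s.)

Convert to SI: rₚ = 0.06098 AU = 9.12261e+09 m; rₐ = 0.9873 AU = 1.477e+11 m.
(a) With a = (rₚ + rₐ)/2 = 7.84113e+10 m, vₚ = √(GM (2/rₚ − 1/a)) = √(6.888e+16 · (2/9.12261e+09 − 1/7.84113e+10)) m/s ≈ 3771 m/s
(b) a = (rₚ + rₐ)/2 = (9.12261e+09 + 1.477e+11)/2 ≈ 7.841e+10 m
(c) With a = (rₚ + rₐ)/2 = 7.84113e+10 m, T = 2π √(a³/GM) = 2π √((7.84113e+10)³/6.888e+16) s ≈ 5.257e+08 s
(d) From a = (rₚ + rₐ)/2 = 7.84113e+10 m and e = (rₐ − rₚ)/(rₐ + rₚ) = 0.883657, p = a(1 − e²) = 7.84113e+10 · (1 − (0.883657)²) ≈ 1.718e+10 m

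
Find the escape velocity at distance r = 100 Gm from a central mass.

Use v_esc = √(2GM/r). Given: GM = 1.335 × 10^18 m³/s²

Convert to SI: r = 100 Gm = 1e+11 m.
Escape velocity comes from setting total energy to zero: ½v² − GM/r = 0 ⇒ v_esc = √(2GM / r).
v_esc = √(2 · 1.335e+18 / 1e+11) m/s ≈ 5167 m/s = 5.167 km/s.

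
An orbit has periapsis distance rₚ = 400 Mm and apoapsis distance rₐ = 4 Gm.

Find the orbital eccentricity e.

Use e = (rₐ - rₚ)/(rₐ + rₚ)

Convert to SI: rₚ = 400 Mm = 4e+08 m; rₐ = 4 Gm = 4e+09 m.
e = (rₐ − rₚ) / (rₐ + rₚ).
e = (4e+09 − 4e+08) / (4e+09 + 4e+08) = 3.6e+09 / 4.4e+09 ≈ 0.8182.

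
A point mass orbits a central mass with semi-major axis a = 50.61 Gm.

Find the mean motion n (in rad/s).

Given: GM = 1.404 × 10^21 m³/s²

Convert to SI: a = 50.61 Gm = 5.061e+10 m.
n = √(GM / a³).
n = √(1.404e+21 / (5.061e+10)³) rad/s ≈ 3.291e-06 rad/s.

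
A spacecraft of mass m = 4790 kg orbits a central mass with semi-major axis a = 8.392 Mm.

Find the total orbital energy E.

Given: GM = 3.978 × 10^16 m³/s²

Convert to SI: a = 8.392 Mm = 8.392e+06 m.
E = −GMm / (2a).
E = −3.978e+16 · 4790 / (2 · 8.392e+06) J ≈ -1.135e+13 J = -11.35 TJ.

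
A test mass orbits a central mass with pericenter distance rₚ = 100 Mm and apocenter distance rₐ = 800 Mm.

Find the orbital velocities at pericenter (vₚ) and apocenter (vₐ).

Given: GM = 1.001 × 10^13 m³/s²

Convert to SI: rₚ = 100 Mm = 1e+08 m; rₐ = 800 Mm = 8e+08 m.
Use the vis-viva equation v² = GM(2/r − 1/a) with a = (rₚ + rₐ)/2 = (1e+08 + 8e+08)/2 = 4.5e+08 m.
vₚ = √(GM · (2/rₚ − 1/a)) = √(1.001e+13 · (2/1e+08 − 1/4.5e+08)) m/s ≈ 421.8 m/s = 421.8 m/s.
vₐ = √(GM · (2/rₐ − 1/a)) = √(1.001e+13 · (2/8e+08 − 1/4.5e+08)) m/s ≈ 52.73 m/s = 52.73 m/s.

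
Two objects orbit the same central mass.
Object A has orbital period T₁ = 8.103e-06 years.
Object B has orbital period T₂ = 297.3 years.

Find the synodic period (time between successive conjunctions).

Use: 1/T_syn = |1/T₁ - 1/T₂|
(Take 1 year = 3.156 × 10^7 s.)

Convert to SI: T₁ = 8.103e-06 years = 255.731 s; T₂ = 297.3 years = 9.38279e+09 s.
T_syn = |T₁ · T₂ / (T₁ − T₂)|.
T_syn = |255.731 · 9.38279e+09 / (255.731 − 9.38279e+09)| s ≈ 255.7 s = 8.103e-06 years.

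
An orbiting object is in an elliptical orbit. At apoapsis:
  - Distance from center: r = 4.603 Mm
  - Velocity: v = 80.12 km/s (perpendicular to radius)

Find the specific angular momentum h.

Convert to SI: r = 4.603 Mm = 4.603e+06 m; v = 80.12 km/s = 80120 m/s.
With v perpendicular to r, h = r · v.
h = 4.603e+06 · 80120 m²/s ≈ 3.688e+11 m²/s.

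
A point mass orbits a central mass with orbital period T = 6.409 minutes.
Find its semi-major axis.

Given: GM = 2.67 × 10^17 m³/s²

Convert to SI: T = 6.409 minutes = 384.54 s.
Invert Kepler's third law: a = (GM · T² / (4π²))^(1/3).
Substituting T = 384.54 s and GM = 2.67e+17 m³/s²:
a = (2.67e+17 · (384.54)² / (4π²))^(1/3) m
a ≈ 1e+07 m = 10 Mm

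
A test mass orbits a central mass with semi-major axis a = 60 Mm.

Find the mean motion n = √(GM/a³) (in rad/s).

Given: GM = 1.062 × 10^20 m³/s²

Convert to SI: a = 60 Mm = 6e+07 m.
n = √(GM / a³).
n = √(1.062e+20 / (6e+07)³) rad/s ≈ 0.02217 rad/s.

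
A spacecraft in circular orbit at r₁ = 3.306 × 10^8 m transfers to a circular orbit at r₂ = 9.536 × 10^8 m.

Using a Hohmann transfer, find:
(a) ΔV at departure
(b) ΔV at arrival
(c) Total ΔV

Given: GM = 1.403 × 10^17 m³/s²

Transfer semi-major axis: a_t = (r₁ + r₂)/2 = (3.306e+08 + 9.536e+08)/2 = 6.421e+08 m.
Circular speeds: v₁ = √(GM/r₁) = 20600.5 m/s, v₂ = √(GM/r₂) = 12129.6 m/s.
Transfer speeds (vis-viva v² = GM(2/r − 1/a_t)): v₁ᵗ = 25104.9 m/s, v₂ᵗ = 8703.54 m/s.
(a) ΔV₁ = |v₁ᵗ − v₁| ≈ 4504 m/s = 4.504 km/s.
(b) ΔV₂ = |v₂ − v₂ᵗ| ≈ 3426 m/s = 3.426 km/s.
(c) ΔV_total = ΔV₁ + ΔV₂ ≈ 7930 m/s = 7.93 km/s.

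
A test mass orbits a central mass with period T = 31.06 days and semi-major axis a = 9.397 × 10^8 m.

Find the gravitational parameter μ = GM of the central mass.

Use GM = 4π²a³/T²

Convert to SI: T = 31.06 days = 2.68358e+06 s.
GM = 4π² · a³ / T².
GM = 4π² · (9.397e+08)³ / (2.68358e+06)² m³/s² ≈ 4.549e+15 m³/s² = 4.549 × 10^15 m³/s².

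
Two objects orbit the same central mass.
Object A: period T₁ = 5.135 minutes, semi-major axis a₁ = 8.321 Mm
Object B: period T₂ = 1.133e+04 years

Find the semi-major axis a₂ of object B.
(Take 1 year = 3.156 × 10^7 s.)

Convert to SI: T₁ = 5.135 minutes = 308.1 s; a₁ = 8.321 Mm = 8.321e+06 m; T₂ = 1.133e+04 years = 3.57575e+11 s.
Kepler's third law: (T₁/T₂)² = (a₁/a₂)³ ⇒ a₂ = a₁ · (T₂/T₁)^(2/3).
T₂/T₁ = 3.57575e+11 / 308.1 = 1.16058e+09.
a₂ = 8.321e+06 · (1.16058e+09)^(2/3) m ≈ 9.19e+12 m = 9.19 Tm.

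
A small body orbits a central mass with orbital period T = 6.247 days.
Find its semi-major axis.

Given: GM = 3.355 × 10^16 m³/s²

Convert to SI: T = 6.247 days = 539741 s.
Invert Kepler's third law: a = (GM · T² / (4π²))^(1/3).
Substituting T = 539741 s and GM = 3.355e+16 m³/s²:
a = (3.355e+16 · (539741)² / (4π²))^(1/3) m
a ≈ 6.279e+08 m = 627.9 Mm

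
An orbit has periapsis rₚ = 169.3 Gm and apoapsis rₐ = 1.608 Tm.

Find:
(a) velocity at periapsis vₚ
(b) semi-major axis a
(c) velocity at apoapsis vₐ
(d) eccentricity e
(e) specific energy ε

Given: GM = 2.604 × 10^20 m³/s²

Convert to SI: rₚ = 169.3 Gm = 1.693e+11 m; rₐ = 1.608 Tm = 1.608e+12 m.
(a) With a = (rₚ + rₐ)/2 = 8.8865e+11 m, vₚ = √(GM (2/rₚ − 1/a)) = √(2.604e+20 · (2/1.693e+11 − 1/8.8865e+11)) m/s ≈ 5.276e+04 m/s
(b) a = (rₚ + rₐ)/2 = (1.693e+11 + 1.608e+12)/2 ≈ 8.886e+11 m
(c) With a = (rₚ + rₐ)/2 = 8.8865e+11 m, vₐ = √(GM (2/rₐ − 1/a)) = √(2.604e+20 · (2/1.608e+12 − 1/8.8865e+11)) m/s ≈ 5554 m/s
(d) e = (rₐ − rₚ)/(rₐ + rₚ) = (1.608e+12 − 1.693e+11)/(1.608e+12 + 1.693e+11) ≈ 0.8095
(e) With a = (rₚ + rₐ)/2 = 8.8865e+11 m, ε = −GM/(2a) = −2.604e+20/(2 · 8.8865e+11) J/kg ≈ -1.465e+08 J/kg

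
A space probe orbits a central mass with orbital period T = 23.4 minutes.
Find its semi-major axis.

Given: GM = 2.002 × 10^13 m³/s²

Convert to SI: T = 23.4 minutes = 1404 s.
Invert Kepler's third law: a = (GM · T² / (4π²))^(1/3).
Substituting T = 1404 s and GM = 2.002e+13 m³/s²:
a = (2.002e+13 · (1404)² / (4π²))^(1/3) m
a ≈ 9.999e+05 m = 999.9 km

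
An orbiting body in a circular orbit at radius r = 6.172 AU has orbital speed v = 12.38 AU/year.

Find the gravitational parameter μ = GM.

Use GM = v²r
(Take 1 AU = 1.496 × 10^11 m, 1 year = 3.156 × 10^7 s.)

Convert to SI: r = 6.172 AU = 9.23331e+11 m; v = 12.38 AU/year = 58683.4 m/s.
For a circular orbit v² = GM/r, so GM = v² · r.
GM = (58683.4)² · 9.23331e+11 m³/s² ≈ 3.18e+21 m³/s² = 3.18 × 10^21 m³/s².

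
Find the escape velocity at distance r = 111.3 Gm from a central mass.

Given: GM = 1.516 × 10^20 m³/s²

Convert to SI: r = 111.3 Gm = 1.113e+11 m.
Escape velocity comes from setting total energy to zero: ½v² − GM/r = 0 ⇒ v_esc = √(2GM / r).
v_esc = √(2 · 1.516e+20 / 1.113e+11) m/s ≈ 5.219e+04 m/s = 52.19 km/s.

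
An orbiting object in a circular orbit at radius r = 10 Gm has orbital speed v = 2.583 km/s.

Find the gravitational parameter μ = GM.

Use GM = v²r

Convert to SI: r = 10 Gm = 1e+10 m; v = 2.583 km/s = 2583 m/s.
For a circular orbit v² = GM/r, so GM = v² · r.
GM = (2583)² · 1e+10 m³/s² ≈ 6.672e+16 m³/s² = 6.672 × 10^16 m³/s².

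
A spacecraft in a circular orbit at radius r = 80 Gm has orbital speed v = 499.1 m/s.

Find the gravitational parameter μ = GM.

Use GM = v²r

Convert to SI: r = 80 Gm = 8e+10 m.
For a circular orbit v² = GM/r, so GM = v² · r.
GM = (499.1)² · 8e+10 m³/s² ≈ 1.993e+16 m³/s² = 1.993 × 10^16 m³/s².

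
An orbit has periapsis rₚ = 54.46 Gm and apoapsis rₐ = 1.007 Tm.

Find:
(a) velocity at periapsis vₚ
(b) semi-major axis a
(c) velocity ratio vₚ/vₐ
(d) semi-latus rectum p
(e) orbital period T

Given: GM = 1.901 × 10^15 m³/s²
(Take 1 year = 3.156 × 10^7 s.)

Convert to SI: rₚ = 54.46 Gm = 5.446e+10 m; rₐ = 1.007 Tm = 1.007e+12 m.
(a) With a = (rₚ + rₐ)/2 = 5.3073e+11 m, vₚ = √(GM (2/rₚ − 1/a)) = √(1.901e+15 · (2/5.446e+10 − 1/5.3073e+11)) m/s ≈ 257.4 m/s
(b) a = (rₚ + rₐ)/2 = (5.446e+10 + 1.007e+12)/2 ≈ 5.307e+11 m
(c) Conservation of angular momentum (rₚvₚ = rₐvₐ) gives vₚ/vₐ = rₐ/rₚ = 1.007e+12/5.446e+10 ≈ 18.49
(d) From a = (rₚ + rₐ)/2 = 5.3073e+11 m and e = (rₐ − rₚ)/(rₐ + rₚ) = 0.897387, p = a(1 − e²) = 5.3073e+11 · (1 − (0.897387)²) ≈ 1.033e+11 m
(e) With a = (rₚ + rₐ)/2 = 5.3073e+11 m, T = 2π √(a³/GM) = 2π √((5.3073e+11)³/1.901e+15) s ≈ 5.572e+10 s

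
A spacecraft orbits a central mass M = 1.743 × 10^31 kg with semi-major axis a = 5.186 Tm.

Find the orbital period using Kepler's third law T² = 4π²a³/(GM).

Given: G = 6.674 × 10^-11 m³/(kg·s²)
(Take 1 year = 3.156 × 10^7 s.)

Convert to SI: a = 5.186 Tm = 5.186e+12 m.
GM = G · M = 6.674e-11 · 1.743e+31 = 1.16328e+21 m³/s².
Kepler's third law: T = 2π √(a³ / GM).
Substituting a = 5.186e+12 m and GM = 1.16328e+21 m³/s²:
T = 2π √((5.186e+12)³ / 1.16328e+21) s
T ≈ 2.176e+09 s = 68.94 years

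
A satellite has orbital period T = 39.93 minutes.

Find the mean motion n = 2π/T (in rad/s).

Convert to SI: T = 39.93 minutes = 2395.8 s.
n = 2π / T.
n = 2π / 2395.8 s ≈ 0.002623 rad/s.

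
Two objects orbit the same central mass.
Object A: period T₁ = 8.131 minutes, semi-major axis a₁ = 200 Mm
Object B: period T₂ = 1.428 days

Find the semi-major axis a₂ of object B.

Convert to SI: T₁ = 8.131 minutes = 487.86 s; a₁ = 200 Mm = 2e+08 m; T₂ = 1.428 days = 123379 s.
Kepler's third law: (T₁/T₂)² = (a₁/a₂)³ ⇒ a₂ = a₁ · (T₂/T₁)^(2/3).
T₂/T₁ = 123379 / 487.86 = 252.899.
a₂ = 2e+08 · (252.899)^(2/3) m ≈ 7.998e+09 m = 7.998 Gm.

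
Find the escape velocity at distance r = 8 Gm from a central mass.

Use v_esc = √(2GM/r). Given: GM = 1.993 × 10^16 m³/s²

Convert to SI: r = 8 Gm = 8e+09 m.
Escape velocity comes from setting total energy to zero: ½v² − GM/r = 0 ⇒ v_esc = √(2GM / r).
v_esc = √(2 · 1.993e+16 / 8e+09) m/s ≈ 2232 m/s = 2.232 km/s.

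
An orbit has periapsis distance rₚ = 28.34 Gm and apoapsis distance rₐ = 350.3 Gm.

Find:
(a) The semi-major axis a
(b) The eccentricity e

Convert to SI: rₚ = 28.34 Gm = 2.834e+10 m; rₐ = 350.3 Gm = 3.503e+11 m.
(a) a = (rₚ + rₐ) / 2 = (2.834e+10 + 3.503e+11) / 2 ≈ 1.893e+11 m = 189.3 Gm.
(b) e = (rₐ − rₚ) / (rₐ + rₚ) = (3.503e+11 − 2.834e+10) / (3.503e+11 + 2.834e+10) ≈ 0.8503.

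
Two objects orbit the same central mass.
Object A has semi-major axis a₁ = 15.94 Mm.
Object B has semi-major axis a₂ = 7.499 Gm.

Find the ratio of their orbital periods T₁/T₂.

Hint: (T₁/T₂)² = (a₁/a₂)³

Convert to SI: a₁ = 15.94 Mm = 1.594e+07 m; a₂ = 7.499 Gm = 7.499e+09 m.
From Kepler's third law, (T₁/T₂)² = (a₁/a₂)³, so T₁/T₂ = (a₁/a₂)^(3/2).
a₁/a₂ = 1.594e+07 / 7.499e+09 = 0.00212562.
T₁/T₂ = (0.00212562)^(3/2) ≈ 9.8e-05.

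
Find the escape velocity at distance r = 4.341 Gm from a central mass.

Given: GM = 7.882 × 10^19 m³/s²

Convert to SI: r = 4.341 Gm = 4.341e+09 m.
Escape velocity comes from setting total energy to zero: ½v² − GM/r = 0 ⇒ v_esc = √(2GM / r).
v_esc = √(2 · 7.882e+19 / 4.341e+09) m/s ≈ 1.906e+05 m/s = 190.6 km/s.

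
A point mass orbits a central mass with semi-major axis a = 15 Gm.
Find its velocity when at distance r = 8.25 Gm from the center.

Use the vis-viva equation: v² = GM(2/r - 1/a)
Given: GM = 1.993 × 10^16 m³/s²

Convert to SI: a = 15 Gm = 1.5e+10 m; r = 8.25 Gm = 8.25e+09 m.
Vis-viva: v = √(GM · (2/r − 1/a)).
2/r − 1/a = 2/8.25e+09 − 1/1.5e+10 = 1.75758e-10 m⁻¹.
v = √(1.993e+16 · 1.75758e-10) m/s ≈ 1872 m/s = 1.872 km/s.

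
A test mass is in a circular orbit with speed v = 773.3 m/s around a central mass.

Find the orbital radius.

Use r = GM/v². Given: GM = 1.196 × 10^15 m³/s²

For a circular orbit, v² = GM / r, so r = GM / v².
r = 1.196e+15 / (773.3)² m ≈ 2e+09 m = 2 Gm.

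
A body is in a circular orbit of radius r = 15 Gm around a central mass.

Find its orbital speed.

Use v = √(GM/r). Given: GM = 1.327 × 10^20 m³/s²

Convert to SI: r = 15 Gm = 1.5e+10 m.
For a circular orbit, gravity supplies the centripetal force, so v = √(GM / r).
v = √(1.327e+20 / 1.5e+10) m/s ≈ 9.406e+04 m/s = 94.06 km/s.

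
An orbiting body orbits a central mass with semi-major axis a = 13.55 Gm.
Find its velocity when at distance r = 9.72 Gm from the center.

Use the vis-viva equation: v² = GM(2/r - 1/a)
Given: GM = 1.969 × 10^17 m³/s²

Convert to SI: a = 13.55 Gm = 1.355e+10 m; r = 9.72 Gm = 9.72e+09 m.
Vis-viva: v = √(GM · (2/r − 1/a)).
2/r − 1/a = 2/9.72e+09 − 1/1.355e+10 = 1.31961e-10 m⁻¹.
v = √(1.969e+17 · 1.31961e-10) m/s ≈ 5097 m/s = 5.097 km/s.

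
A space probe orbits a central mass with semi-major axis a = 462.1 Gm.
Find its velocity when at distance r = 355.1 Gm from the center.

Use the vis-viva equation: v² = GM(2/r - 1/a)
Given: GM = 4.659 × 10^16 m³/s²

Convert to SI: a = 462.1 Gm = 4.621e+11 m; r = 355.1 Gm = 3.551e+11 m.
Vis-viva: v = √(GM · (2/r − 1/a)).
2/r − 1/a = 2/3.551e+11 − 1/4.621e+11 = 3.46818e-12 m⁻¹.
v = √(4.659e+16 · 3.46818e-12) m/s ≈ 402 m/s = 402 m/s.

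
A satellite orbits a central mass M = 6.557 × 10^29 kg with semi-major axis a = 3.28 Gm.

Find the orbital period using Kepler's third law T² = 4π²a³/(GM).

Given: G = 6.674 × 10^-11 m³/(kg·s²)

Convert to SI: a = 3.28 Gm = 3.28e+09 m.
GM = G · M = 6.674e-11 · 6.557e+29 = 4.37614e+19 m³/s².
Kepler's third law: T = 2π √(a³ / GM).
Substituting a = 3.28e+09 m and GM = 4.37614e+19 m³/s²:
T = 2π √((3.28e+09)³ / 4.37614e+19) s
T ≈ 1.784e+05 s = 2.065 days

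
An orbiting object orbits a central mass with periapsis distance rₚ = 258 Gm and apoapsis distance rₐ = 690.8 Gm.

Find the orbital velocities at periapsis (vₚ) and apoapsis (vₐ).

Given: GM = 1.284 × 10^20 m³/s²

Convert to SI: rₚ = 258 Gm = 2.58e+11 m; rₐ = 690.8 Gm = 6.908e+11 m.
Use the vis-viva equation v² = GM(2/r − 1/a) with a = (rₚ + rₐ)/2 = (2.58e+11 + 6.908e+11)/2 = 4.744e+11 m.
vₚ = √(GM · (2/rₚ − 1/a)) = √(1.284e+20 · (2/2.58e+11 − 1/4.744e+11)) m/s ≈ 2.692e+04 m/s = 26.92 km/s.
vₐ = √(GM · (2/rₐ − 1/a)) = √(1.284e+20 · (2/6.908e+11 − 1/4.744e+11)) m/s ≈ 1.005e+04 m/s = 10.05 km/s.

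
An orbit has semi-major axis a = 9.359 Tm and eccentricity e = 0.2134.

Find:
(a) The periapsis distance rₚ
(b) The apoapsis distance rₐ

Convert to SI: a = 9.359 Tm = 9.359e+12 m.
(a) rₚ = a(1 − e) = 9.359e+12 · (1 − 0.2134) = 9.359e+12 · 0.7866 ≈ 7.362e+12 m = 7.362 Tm.
(b) rₐ = a(1 + e) = 9.359e+12 · (1 + 0.2134) = 9.359e+12 · 1.2134 ≈ 1.136e+13 m = 11.36 Tm.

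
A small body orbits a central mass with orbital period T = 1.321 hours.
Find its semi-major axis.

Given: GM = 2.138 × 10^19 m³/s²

Convert to SI: T = 1.321 hours = 4755.6 s.
Invert Kepler's third law: a = (GM · T² / (4π²))^(1/3).
Substituting T = 4755.6 s and GM = 2.138e+19 m³/s²:
a = (2.138e+19 · (4755.6)² / (4π²))^(1/3) m
a ≈ 2.305e+08 m = 230.5 Mm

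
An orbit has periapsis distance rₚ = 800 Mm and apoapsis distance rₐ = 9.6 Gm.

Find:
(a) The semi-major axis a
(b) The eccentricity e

Convert to SI: rₚ = 800 Mm = 8e+08 m; rₐ = 9.6 Gm = 9.6e+09 m.
(a) a = (rₚ + rₐ) / 2 = (8e+08 + 9.6e+09) / 2 ≈ 5.2e+09 m = 5.2 Gm.
(b) e = (rₐ − rₚ) / (rₐ + rₚ) = (9.6e+09 − 8e+08) / (9.6e+09 + 8e+08) ≈ 0.8462.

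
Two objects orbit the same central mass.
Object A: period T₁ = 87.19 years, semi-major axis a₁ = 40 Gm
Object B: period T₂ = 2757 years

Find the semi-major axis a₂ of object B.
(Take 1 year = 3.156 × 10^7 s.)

Convert to SI: T₁ = 87.19 years = 2.75172e+09 s; a₁ = 40 Gm = 4e+10 m; T₂ = 2757 years = 8.70109e+10 s.
Kepler's third law: (T₁/T₂)² = (a₁/a₂)³ ⇒ a₂ = a₁ · (T₂/T₁)^(2/3).
T₂/T₁ = 8.70109e+10 / 2.75172e+09 = 31.6206.
a₂ = 4e+10 · (31.6206)^(2/3) m ≈ 4e+11 m = 400 Gm.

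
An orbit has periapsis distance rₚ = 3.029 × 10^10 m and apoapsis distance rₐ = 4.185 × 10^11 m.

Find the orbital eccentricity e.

e = (rₐ − rₚ) / (rₐ + rₚ).
e = (4.185e+11 − 3.029e+10) / (4.185e+11 + 3.029e+10) = 3.8821e+11 / 4.4879e+11 ≈ 0.865.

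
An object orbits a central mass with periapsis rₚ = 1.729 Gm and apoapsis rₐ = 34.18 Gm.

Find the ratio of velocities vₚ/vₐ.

Convert to SI: rₚ = 1.729 Gm = 1.729e+09 m; rₐ = 34.18 Gm = 3.418e+10 m.
Conservation of angular momentum gives rₚvₚ = rₐvₐ, so vₚ/vₐ = rₐ/rₚ.
vₚ/vₐ = 3.418e+10 / 1.729e+09 ≈ 19.77.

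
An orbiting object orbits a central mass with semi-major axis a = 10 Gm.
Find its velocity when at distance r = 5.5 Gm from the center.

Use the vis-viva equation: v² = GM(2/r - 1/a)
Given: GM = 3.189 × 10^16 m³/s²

Convert to SI: a = 10 Gm = 1e+10 m; r = 5.5 Gm = 5.5e+09 m.
Vis-viva: v = √(GM · (2/r − 1/a)).
2/r − 1/a = 2/5.5e+09 − 1/1e+10 = 2.63636e-10 m⁻¹.
v = √(3.189e+16 · 2.63636e-10) m/s ≈ 2900 m/s = 2.9 km/s.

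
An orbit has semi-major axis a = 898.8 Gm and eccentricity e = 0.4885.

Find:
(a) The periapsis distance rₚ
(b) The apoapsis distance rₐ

Convert to SI: a = 898.8 Gm = 8.988e+11 m.
(a) rₚ = a(1 − e) = 8.988e+11 · (1 − 0.4885) = 8.988e+11 · 0.5115 ≈ 4.597e+11 m = 459.7 Gm.
(b) rₐ = a(1 + e) = 8.988e+11 · (1 + 0.4885) = 8.988e+11 · 1.4885 ≈ 1.338e+12 m = 1.338 Tm.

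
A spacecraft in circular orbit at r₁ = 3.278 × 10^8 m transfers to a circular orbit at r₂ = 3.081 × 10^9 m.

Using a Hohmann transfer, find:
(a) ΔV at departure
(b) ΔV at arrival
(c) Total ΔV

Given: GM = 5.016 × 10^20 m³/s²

Transfer semi-major axis: a_t = (r₁ + r₂)/2 = (3.278e+08 + 3.081e+09)/2 = 1.7044e+09 m.
Circular speeds: v₁ = √(GM/r₁) = 1.23701e+06 m/s, v₂ = √(GM/r₂) = 403490 m/s.
Transfer speeds (vis-viva v² = GM(2/r − 1/a_t)): v₁ᵗ = 1.66316e+06 m/s, v₂ᵗ = 176950 m/s.
(a) ΔV₁ = |v₁ᵗ − v₁| ≈ 4.261e+05 m/s = 426.1 km/s.
(b) ΔV₂ = |v₂ − v₂ᵗ| ≈ 2.265e+05 m/s = 226.5 km/s.
(c) ΔV_total = ΔV₁ + ΔV₂ ≈ 6.527e+05 m/s = 652.7 km/s.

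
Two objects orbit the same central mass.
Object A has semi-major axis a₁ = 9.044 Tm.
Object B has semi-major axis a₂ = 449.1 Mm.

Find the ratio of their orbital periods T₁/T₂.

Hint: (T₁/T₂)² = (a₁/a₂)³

Convert to SI: a₁ = 9.044 Tm = 9.044e+12 m; a₂ = 449.1 Mm = 4.491e+08 m.
From Kepler's third law, (T₁/T₂)² = (a₁/a₂)³, so T₁/T₂ = (a₁/a₂)^(3/2).
a₁/a₂ = 9.044e+12 / 4.491e+08 = 20138.1.
T₁/T₂ = (20138.1)^(3/2) ≈ 2.858e+06.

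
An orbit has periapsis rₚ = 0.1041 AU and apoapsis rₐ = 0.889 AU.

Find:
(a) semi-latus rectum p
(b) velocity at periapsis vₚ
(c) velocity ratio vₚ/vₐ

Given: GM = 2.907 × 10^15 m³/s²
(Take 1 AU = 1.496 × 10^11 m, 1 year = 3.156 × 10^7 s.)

Convert to SI: rₚ = 0.1041 AU = 1.55734e+10 m; rₐ = 0.889 AU = 1.32994e+11 m.
(a) From a = (rₚ + rₐ)/2 = 7.42839e+10 m and e = (rₐ − rₚ)/(rₐ + rₚ) = 0.790353, p = a(1 − e²) = 7.42839e+10 · (1 − (0.790353)²) ≈ 2.788e+10 m
(b) With a = (rₚ + rₐ)/2 = 7.42839e+10 m, vₚ = √(GM (2/rₚ − 1/a)) = √(2.907e+15 · (2/1.55734e+10 − 1/7.42839e+10)) m/s ≈ 578.1 m/s
(c) Conservation of angular momentum (rₚvₚ = rₐvₐ) gives vₚ/vₐ = rₐ/rₚ = 1.32994e+11/1.55734e+10 ≈ 8.54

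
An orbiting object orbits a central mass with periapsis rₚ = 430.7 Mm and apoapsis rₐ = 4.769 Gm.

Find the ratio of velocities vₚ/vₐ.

Convert to SI: rₚ = 430.7 Mm = 4.307e+08 m; rₐ = 4.769 Gm = 4.769e+09 m.
Conservation of angular momentum gives rₚvₚ = rₐvₐ, so vₚ/vₐ = rₐ/rₚ.
vₚ/vₐ = 4.769e+09 / 4.307e+08 ≈ 11.07.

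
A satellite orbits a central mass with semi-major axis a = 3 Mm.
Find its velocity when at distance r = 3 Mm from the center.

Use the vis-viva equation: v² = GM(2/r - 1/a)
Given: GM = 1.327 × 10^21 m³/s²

Convert to SI: a = 3 Mm = 3e+06 m; r = 3 Mm = 3e+06 m.
Vis-viva: v = √(GM · (2/r − 1/a)).
2/r − 1/a = 2/3e+06 − 1/3e+06 = 3.33333e-07 m⁻¹.
v = √(1.327e+21 · 3.33333e-07) m/s ≈ 2.103e+07 m/s = 2.103e+04 km/s.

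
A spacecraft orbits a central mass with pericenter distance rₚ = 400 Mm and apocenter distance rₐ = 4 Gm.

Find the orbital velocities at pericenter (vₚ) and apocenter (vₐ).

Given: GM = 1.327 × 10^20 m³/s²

Convert to SI: rₚ = 400 Mm = 4e+08 m; rₐ = 4 Gm = 4e+09 m.
Use the vis-viva equation v² = GM(2/r − 1/a) with a = (rₚ + rₐ)/2 = (4e+08 + 4e+09)/2 = 2.2e+09 m.
vₚ = √(GM · (2/rₚ − 1/a)) = √(1.327e+20 · (2/4e+08 − 1/2.2e+09)) m/s ≈ 7.766e+05 m/s = 776.6 km/s.
vₐ = √(GM · (2/rₐ − 1/a)) = √(1.327e+20 · (2/4e+09 − 1/2.2e+09)) m/s ≈ 7.766e+04 m/s = 77.66 km/s.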